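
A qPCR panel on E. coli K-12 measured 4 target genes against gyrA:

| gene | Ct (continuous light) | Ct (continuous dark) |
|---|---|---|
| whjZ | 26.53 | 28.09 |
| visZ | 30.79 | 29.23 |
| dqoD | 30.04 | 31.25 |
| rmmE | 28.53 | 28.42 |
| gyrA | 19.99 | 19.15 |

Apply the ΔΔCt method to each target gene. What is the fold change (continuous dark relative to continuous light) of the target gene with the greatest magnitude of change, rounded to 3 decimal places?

0.189

whjZ: ΔΔCt = (28.09−19.15) − (26.53−19.99) = 8.94 − 6.54 = 2.40; fold change = 2^-2.40 = 0.189
visZ: ΔΔCt = (29.23−19.15) − (30.79−19.99) = 10.08 − 10.80 = -0.72; fold change = 2^0.72 = 1.647
dqoD: ΔΔCt = (31.25−19.15) − (30.04−19.99) = 12.10 − 10.05 = 2.05; fold change = 2^-2.05 = 0.241
rmmE: ΔΔCt = (28.42−19.15) − (28.53−19.99) = 9.27 − 8.54 = 0.73; fold change = 2^-0.73 = 0.603
whjZ has the largest |ΔΔCt| = 2.40.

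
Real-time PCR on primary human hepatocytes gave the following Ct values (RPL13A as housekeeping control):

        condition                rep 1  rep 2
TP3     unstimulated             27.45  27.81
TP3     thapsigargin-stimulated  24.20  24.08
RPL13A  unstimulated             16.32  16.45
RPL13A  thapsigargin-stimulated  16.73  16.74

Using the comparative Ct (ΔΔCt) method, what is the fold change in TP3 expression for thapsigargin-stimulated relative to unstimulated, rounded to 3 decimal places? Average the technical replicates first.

14.320

Mean Ct: TP3 unstimulated 27.630; TP3 thapsigargin-stimulated 24.140; RPL13A unstimulated 16.385; RPL13A thapsigargin-stimulated 16.735
ΔCt(unstimulated) = 27.630 − 16.385 = 11.245
ΔCt(thapsigargin-stimulated) = 24.140 − 16.735 = 7.405
ΔΔCt = 7.405 − 11.245 = -3.840
Fold change = 2^(−(-3.840)) = 2^3.840 = 14.3204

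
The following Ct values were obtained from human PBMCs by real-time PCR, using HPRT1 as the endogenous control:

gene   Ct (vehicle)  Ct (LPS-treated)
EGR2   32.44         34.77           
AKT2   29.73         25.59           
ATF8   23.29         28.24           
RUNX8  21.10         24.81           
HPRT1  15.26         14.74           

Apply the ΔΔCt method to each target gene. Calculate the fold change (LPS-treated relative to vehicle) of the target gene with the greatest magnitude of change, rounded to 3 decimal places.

EGR2: ΔΔCt = (34.77−14.74) − (32.44−15.26) = 20.03 − 17.18 = 2.85; fold change = 2^-2.85 = 0.139
AKT2: ΔΔCt = (25.59−14.74) − (29.73−15.26) = 10.85 − 14.47 = -3.62; fold change = 2^3.62 = 12.295
ATF8: ΔΔCt = (28.24−14.74) − (23.29−15.26) = 13.50 − 8.03 = 5.47; fold change = 2^-5.47 = 0.023
RUNX8: ΔΔCt = (24.81−14.74) − (21.10−15.26) = 10.07 − 5.84 = 4.23; fold change = 2^-4.23 = 0.053
ATF8 has the largest |ΔΔCt| = 5.47.

0.023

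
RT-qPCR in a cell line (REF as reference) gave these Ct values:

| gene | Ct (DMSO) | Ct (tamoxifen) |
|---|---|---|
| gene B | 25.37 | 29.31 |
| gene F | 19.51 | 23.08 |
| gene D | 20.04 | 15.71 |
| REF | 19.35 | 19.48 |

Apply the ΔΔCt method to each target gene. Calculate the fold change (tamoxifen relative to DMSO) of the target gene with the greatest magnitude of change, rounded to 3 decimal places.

22.009

gene B: ΔΔCt = (29.31−19.48) − (25.37−19.35) = 9.83 − 6.02 = 3.81; fold change = 2^-3.81 = 0.071
gene F: ΔΔCt = (23.08−19.48) − (19.51−19.35) = 3.60 − 0.16 = 3.44; fold change = 2^-3.44 = 0.092
gene D: ΔΔCt = (15.71−19.48) − (20.04−19.35) = -3.77 − 0.69 = -4.46; fold change = 2^4.46 = 22.009
gene D has the largest |ΔΔCt| = 4.46.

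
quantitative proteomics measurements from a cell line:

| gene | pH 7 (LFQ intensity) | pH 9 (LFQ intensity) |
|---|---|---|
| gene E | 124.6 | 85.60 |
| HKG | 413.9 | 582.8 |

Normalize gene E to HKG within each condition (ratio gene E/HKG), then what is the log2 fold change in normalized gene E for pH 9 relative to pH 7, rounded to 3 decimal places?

-1.035

gene E/HKG (pH 7) = 124.6 / 413.9 = 0.30104
gene E/HKG (pH 9) = 85.60 / 582.8 = 0.14688
Fold change = 0.14688 / 0.30104 = 0.4879
log2(0.4879) = -1.0353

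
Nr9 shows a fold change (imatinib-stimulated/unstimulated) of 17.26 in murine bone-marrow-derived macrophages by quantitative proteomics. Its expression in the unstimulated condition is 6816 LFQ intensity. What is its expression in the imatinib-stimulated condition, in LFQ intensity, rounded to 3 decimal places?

imatinib-stimulated expression = 6816 × 17.26 = 117644.160

117644.160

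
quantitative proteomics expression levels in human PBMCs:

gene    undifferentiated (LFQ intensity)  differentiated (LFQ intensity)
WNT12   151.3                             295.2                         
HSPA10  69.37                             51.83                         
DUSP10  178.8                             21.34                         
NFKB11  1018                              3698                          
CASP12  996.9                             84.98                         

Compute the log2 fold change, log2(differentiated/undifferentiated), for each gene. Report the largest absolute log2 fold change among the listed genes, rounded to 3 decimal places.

log2(295.2/151.3) = 0.964  (WNT12)
log2(51.83/69.37) = -0.421  (HSPA10)
log2(21.34/178.8) = -3.067  (DUSP10)
log2(3698/1018) = 1.861  (NFKB11)
log2(84.98/996.9) = -3.552  (CASP12)
The largest magnitude belongs to CASP12.

3.552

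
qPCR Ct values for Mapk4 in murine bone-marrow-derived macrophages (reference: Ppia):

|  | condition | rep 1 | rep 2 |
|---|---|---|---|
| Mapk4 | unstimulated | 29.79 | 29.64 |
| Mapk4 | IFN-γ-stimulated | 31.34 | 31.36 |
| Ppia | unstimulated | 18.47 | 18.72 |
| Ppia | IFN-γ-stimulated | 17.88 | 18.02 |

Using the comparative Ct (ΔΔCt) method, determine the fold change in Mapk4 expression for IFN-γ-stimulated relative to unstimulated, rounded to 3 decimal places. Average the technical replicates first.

0.206

Mean Ct: Mapk4 unstimulated 29.715; Mapk4 IFN-γ-stimulated 31.350; Ppia unstimulated 18.595; Ppia IFN-γ-stimulated 17.950
ΔCt(unstimulated) = 29.715 − 18.595 = 11.120
ΔCt(IFN-γ-stimulated) = 31.350 − 17.950 = 13.400
ΔΔCt = 13.400 − 11.120 = 2.280
Fold change = 2^(−2.280) = 0.2059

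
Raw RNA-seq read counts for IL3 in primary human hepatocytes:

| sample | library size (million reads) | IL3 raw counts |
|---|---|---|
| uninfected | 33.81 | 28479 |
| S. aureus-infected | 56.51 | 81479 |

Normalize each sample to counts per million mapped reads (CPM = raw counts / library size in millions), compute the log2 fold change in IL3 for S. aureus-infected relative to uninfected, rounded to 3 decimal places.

0.775

CPM(uninfected) = 28479 / 33.81 = 842.3248
CPM(S. aureus-infected) = 81479 / 56.51 = 1441.8510
Fold change = 1441.8510 / 842.3248 = 1.71175
log2(1.71175) = 0.7755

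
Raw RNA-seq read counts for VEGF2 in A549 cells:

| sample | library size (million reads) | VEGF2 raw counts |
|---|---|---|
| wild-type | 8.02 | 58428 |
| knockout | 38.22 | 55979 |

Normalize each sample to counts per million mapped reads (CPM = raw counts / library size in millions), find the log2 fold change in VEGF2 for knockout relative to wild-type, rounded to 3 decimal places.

-2.314

CPM(wild-type) = 58428 / 8.02 = 7285.2868
CPM(knockout) = 55979 / 38.22 = 1464.6520
Fold change = 1464.6520 / 7285.2868 = 0.20104
log2(0.20104) = -2.3144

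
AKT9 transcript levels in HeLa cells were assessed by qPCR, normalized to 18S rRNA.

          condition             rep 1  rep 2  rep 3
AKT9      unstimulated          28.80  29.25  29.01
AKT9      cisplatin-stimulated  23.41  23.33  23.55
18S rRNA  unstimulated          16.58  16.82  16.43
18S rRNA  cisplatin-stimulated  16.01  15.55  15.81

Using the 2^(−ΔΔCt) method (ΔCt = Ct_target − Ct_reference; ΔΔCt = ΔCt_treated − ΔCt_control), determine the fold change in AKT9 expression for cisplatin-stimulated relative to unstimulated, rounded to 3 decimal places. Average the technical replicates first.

Mean Ct: AKT9 unstimulated 29.020; AKT9 cisplatin-stimulated 23.430; 18S rRNA unstimulated 16.610; 18S rRNA cisplatin-stimulated 15.790
ΔCt(unstimulated) = 29.020 − 16.610 = 12.410
ΔCt(cisplatin-stimulated) = 23.430 − 15.790 = 7.640
ΔΔCt = 7.640 − 12.410 = -4.770
Fold change = 2^(−(-4.770)) = 2^4.770 = 27.2843

27.284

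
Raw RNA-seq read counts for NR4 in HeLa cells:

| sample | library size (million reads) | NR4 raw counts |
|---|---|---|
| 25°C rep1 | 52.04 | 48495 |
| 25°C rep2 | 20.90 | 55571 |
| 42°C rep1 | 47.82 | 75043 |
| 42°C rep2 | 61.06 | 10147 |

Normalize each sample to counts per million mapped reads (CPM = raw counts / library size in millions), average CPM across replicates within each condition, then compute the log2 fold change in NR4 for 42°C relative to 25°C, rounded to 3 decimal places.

-1.049

CPM(25°C rep1) = 48495 / 52.04 = 931.8793
CPM(25°C rep2) = 55571 / 20.90 = 2658.8995
CPM(42°C rep1) = 75043 / 47.82 = 1569.2806
CPM(42°C rep2) = 10147 / 61.06 = 166.1808
mean CPM(25°C) = 1795.3894; mean CPM(42°C) = 867.7307
Fold change = 867.7307 / 1795.3894 = 0.48331
log2(0.48331) = -1.0490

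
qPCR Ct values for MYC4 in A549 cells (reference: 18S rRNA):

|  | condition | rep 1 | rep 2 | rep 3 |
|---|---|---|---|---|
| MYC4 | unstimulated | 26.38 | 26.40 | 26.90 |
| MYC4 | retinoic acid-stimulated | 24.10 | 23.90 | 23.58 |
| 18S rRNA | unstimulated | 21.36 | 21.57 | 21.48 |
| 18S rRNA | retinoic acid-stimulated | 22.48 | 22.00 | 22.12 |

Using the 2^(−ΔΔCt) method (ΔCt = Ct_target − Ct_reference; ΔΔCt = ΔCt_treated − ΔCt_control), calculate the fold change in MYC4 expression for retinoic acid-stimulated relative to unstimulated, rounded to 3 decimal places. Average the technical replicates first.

Mean Ct: MYC4 unstimulated 26.560; MYC4 retinoic acid-stimulated 23.860; 18S rRNA unstimulated 21.470; 18S rRNA retinoic acid-stimulated 22.200
ΔCt(unstimulated) = 26.560 − 21.470 = 5.090
ΔCt(retinoic acid-stimulated) = 23.860 − 22.200 = 1.660
ΔΔCt = 1.660 − 5.090 = -3.430
Fold change = 2^(−(-3.430)) = 2^3.430 = 10.7779

10.778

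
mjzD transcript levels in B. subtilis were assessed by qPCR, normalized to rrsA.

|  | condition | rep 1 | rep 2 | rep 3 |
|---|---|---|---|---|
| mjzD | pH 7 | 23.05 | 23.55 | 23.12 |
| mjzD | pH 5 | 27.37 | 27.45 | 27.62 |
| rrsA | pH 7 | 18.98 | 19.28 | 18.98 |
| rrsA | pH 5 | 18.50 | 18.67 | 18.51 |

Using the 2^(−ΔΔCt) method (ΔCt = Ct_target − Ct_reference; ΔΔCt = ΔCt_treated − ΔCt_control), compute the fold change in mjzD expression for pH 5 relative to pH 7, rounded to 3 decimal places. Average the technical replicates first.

0.037

Mean Ct: mjzD pH 7 23.240; mjzD pH 5 27.480; rrsA pH 7 19.080; rrsA pH 5 18.560
ΔCt(pH 7) = 23.240 − 19.080 = 4.160
ΔCt(pH 5) = 27.480 − 18.560 = 8.920
ΔΔCt = 8.920 − 4.160 = 4.760
Fold change = 2^(−4.760) = 0.0369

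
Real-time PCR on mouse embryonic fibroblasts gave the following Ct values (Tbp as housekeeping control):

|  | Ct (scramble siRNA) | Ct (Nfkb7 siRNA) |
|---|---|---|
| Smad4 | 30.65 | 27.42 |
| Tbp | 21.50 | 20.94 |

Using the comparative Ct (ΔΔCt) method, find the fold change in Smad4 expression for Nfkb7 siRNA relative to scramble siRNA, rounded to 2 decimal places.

6.36

ΔCt(scramble siRNA) = 30.650 − 21.500 = 9.150
ΔCt(Nfkb7 siRNA) = 27.420 − 20.940 = 6.480
ΔΔCt = 6.480 − 9.150 = -2.670
Fold change = 2^(−(-2.670)) = 2^2.670 = 6.364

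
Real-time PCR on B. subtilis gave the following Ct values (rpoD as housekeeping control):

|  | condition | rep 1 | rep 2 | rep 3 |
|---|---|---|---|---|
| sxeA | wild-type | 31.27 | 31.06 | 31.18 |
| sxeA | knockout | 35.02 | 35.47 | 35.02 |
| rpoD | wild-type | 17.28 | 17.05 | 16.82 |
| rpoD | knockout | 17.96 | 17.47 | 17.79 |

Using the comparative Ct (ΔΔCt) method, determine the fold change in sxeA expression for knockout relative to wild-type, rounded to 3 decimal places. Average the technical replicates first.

0.101

Mean Ct: sxeA wild-type 31.170; sxeA knockout 35.170; rpoD wild-type 17.050; rpoD knockout 17.740
ΔCt(wild-type) = 31.170 − 17.050 = 14.120
ΔCt(knockout) = 35.170 − 17.740 = 17.430
ΔΔCt = 17.430 − 14.120 = 3.310
Fold change = 2^(−3.310) = 0.1008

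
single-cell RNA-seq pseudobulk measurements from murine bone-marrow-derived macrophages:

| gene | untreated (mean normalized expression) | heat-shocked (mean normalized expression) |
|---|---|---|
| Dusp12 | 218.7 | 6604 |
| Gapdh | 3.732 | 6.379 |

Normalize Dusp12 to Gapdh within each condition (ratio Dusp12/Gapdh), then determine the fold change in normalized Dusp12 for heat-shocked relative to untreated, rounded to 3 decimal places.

Dusp12/Gapdh (untreated) = 218.7 / 3.732 = 58.601
Dusp12/Gapdh (heat-shocked) = 6604 / 6.379 = 1035.3
Fold change = 1035.3 / 58.601 = 17.6664

17.666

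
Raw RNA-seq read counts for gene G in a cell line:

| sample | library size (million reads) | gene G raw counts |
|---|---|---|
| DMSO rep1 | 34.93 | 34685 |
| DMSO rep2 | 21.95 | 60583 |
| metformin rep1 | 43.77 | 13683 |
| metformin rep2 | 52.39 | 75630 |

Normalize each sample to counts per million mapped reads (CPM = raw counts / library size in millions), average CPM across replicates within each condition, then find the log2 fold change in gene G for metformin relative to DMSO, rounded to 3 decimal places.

-1.096

CPM(DMSO rep1) = 34685 / 34.93 = 992.9860
CPM(DMSO rep2) = 60583 / 21.95 = 2760.0456
CPM(metformin rep1) = 13683 / 43.77 = 312.6114
CPM(metformin rep2) = 75630 / 52.39 = 1443.5961
mean CPM(DMSO) = 1876.5158; mean CPM(metformin) = 878.1037
Fold change = 878.1037 / 1876.5158 = 0.46794
log2(0.46794) = -1.0956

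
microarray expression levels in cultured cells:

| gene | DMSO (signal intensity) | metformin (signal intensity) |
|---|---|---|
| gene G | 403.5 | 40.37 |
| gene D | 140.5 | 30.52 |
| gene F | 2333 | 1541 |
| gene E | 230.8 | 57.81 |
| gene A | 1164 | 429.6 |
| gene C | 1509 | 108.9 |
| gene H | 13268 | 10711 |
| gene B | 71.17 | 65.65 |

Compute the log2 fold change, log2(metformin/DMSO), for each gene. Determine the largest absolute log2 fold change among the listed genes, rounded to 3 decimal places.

log2(40.37/403.5) = -3.321  (gene G)
log2(30.52/140.5) = -2.203  (gene D)
log2(1541/2333) = -0.598  (gene F)
log2(57.81/230.8) = -1.997  (gene E)
log2(429.6/1164) = -1.438  (gene A)
log2(108.9/1509) = -3.793  (gene C)
log2(10711/13268) = -0.309  (gene H)
log2(65.65/71.17) = -0.116  (gene B)
The largest magnitude belongs to gene C.

3.793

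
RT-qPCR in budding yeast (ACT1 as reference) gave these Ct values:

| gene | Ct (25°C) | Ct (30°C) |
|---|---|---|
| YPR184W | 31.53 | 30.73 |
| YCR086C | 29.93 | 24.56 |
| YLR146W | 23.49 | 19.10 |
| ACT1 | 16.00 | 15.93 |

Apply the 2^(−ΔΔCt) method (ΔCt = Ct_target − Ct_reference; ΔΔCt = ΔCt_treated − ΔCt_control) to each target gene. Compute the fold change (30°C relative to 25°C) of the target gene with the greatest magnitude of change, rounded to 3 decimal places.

39.397

YPR184W: ΔΔCt = (30.73−15.93) − (31.53−16.00) = 14.80 − 15.53 = -0.73; fold change = 2^0.73 = 1.659
YCR086C: ΔΔCt = (24.56−15.93) − (29.93−16.00) = 8.63 − 13.93 = -5.30; fold change = 2^5.30 = 39.397
YLR146W: ΔΔCt = (19.10−15.93) − (23.49−16.00) = 3.17 − 7.49 = -4.32; fold change = 2^4.32 = 19.973
YCR086C has the largest |ΔΔCt| = 5.30.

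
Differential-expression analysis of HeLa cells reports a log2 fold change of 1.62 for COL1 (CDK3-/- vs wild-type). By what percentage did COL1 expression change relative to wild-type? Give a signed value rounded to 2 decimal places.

Fold change = 2^(1.62) = 3.0738
Percent change = (FC − 1) × 100% = (3.0738 − 1) × 100 = 207.38%

207.38%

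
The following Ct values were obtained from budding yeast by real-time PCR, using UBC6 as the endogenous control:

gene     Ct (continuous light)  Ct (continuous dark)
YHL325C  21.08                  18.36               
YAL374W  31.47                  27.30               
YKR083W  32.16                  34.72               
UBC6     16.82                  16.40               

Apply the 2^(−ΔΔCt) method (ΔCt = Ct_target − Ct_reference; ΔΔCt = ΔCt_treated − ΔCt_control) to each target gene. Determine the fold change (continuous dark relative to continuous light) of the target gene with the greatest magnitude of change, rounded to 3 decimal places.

YHL325C: ΔΔCt = (18.36−16.40) − (21.08−16.82) = 1.96 − 4.26 = -2.30; fold change = 2^2.30 = 4.925
YAL374W: ΔΔCt = (27.30−16.40) − (31.47−16.82) = 10.90 − 14.65 = -3.75; fold change = 2^3.75 = 13.454
YKR083W: ΔΔCt = (34.72−16.40) − (32.16−16.82) = 18.32 − 15.34 = 2.98; fold change = 2^-2.98 = 0.127
YAL374W has the largest |ΔΔCt| = 3.75.

13.454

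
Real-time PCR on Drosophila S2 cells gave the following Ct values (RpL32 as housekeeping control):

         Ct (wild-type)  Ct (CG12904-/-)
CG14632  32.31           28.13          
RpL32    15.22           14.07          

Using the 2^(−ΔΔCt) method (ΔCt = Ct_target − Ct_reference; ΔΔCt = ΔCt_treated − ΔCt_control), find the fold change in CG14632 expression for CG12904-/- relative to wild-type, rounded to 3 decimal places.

ΔCt(wild-type) = 32.310 − 15.220 = 17.090
ΔCt(CG12904-/-) = 28.130 − 14.070 = 14.060
ΔΔCt = 14.060 − 17.090 = -3.030
Fold change = 2^(−(-3.030)) = 2^3.030 = 8.1681

8.168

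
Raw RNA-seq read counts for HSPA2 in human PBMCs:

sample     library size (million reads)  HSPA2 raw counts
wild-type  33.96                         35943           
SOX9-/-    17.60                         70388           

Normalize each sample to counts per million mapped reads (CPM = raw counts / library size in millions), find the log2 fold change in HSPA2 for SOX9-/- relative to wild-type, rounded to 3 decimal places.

1.918

CPM(wild-type) = 35943 / 33.96 = 1058.3922
CPM(SOX9-/-) = 70388 / 17.60 = 3999.3182
Fold change = 3999.3182 / 1058.3922 = 3.77867
log2(3.77867) = 1.9179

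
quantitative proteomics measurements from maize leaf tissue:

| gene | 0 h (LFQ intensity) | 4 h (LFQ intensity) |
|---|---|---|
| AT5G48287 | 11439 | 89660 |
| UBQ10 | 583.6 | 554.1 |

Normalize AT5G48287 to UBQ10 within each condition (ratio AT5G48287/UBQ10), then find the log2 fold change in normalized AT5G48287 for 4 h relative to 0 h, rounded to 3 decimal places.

3.045

AT5G48287/UBQ10 (0 h) = 11439 / 583.6 = 19.601
AT5G48287/UBQ10 (4 h) = 89660 / 554.1 = 161.81
Fold change = 161.81 / 19.601 = 8.2554
log2(8.2554) = 3.0453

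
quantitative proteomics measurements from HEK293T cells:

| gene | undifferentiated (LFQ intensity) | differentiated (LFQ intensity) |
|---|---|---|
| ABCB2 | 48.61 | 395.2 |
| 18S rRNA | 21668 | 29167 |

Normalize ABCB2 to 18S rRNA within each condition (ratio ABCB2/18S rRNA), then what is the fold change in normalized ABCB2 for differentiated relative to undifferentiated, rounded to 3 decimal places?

ABCB2/18S rRNA (undifferentiated) = 48.61 / 21668 = 0.0022434
ABCB2/18S rRNA (differentiated) = 395.2 / 29167 = 0.01355
Fold change = 0.01355 / 0.0022434 = 6.0397

6.040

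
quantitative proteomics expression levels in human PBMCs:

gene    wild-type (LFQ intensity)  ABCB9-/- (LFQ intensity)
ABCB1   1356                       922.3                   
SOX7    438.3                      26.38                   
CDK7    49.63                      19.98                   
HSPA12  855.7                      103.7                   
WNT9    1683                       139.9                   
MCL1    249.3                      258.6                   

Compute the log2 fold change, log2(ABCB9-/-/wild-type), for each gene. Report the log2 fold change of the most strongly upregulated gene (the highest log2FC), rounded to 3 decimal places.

0.053

log2(922.3/1356) = -0.556  (ABCB1)
log2(26.38/438.3) = -4.054  (SOX7)
log2(19.98/49.63) = -1.313  (CDK7)
log2(103.7/855.7) = -3.045  (HSPA12)
log2(139.9/1683) = -3.589  (WNT9)
log2(258.6/249.3) = 0.053  (MCL1)
MCL1 is most strongly upregulated.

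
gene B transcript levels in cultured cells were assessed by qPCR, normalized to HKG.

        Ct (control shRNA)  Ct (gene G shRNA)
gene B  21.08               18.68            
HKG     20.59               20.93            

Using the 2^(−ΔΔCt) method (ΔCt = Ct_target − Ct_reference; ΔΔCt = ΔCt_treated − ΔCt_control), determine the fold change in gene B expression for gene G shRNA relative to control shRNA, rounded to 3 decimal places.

ΔCt(control shRNA) = 21.080 − 20.590 = 0.490
ΔCt(gene G shRNA) = 18.680 − 20.930 = -2.250
ΔΔCt = -2.250 − 0.490 = -2.740
Fold change = 2^(−(-2.740)) = 2^2.740 = 6.6807

6.681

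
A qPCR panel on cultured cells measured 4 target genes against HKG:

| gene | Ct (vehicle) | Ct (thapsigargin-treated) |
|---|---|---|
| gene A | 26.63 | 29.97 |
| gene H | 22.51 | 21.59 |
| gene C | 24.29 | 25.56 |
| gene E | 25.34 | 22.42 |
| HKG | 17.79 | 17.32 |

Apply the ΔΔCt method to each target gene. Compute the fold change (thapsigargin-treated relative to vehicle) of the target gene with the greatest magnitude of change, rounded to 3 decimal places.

gene A: ΔΔCt = (29.97−17.32) − (26.63−17.79) = 12.65 − 8.84 = 3.81; fold change = 2^-3.81 = 0.071
gene H: ΔΔCt = (21.59−17.32) − (22.51−17.79) = 4.27 − 4.72 = -0.45; fold change = 2^0.45 = 1.366
gene C: ΔΔCt = (25.56−17.32) − (24.29−17.79) = 8.24 − 6.50 = 1.74; fold change = 2^-1.74 = 0.299
gene E: ΔΔCt = (22.42−17.32) − (25.34−17.79) = 5.10 − 7.55 = -2.45; fold change = 2^2.45 = 5.464
gene A has the largest |ΔΔCt| = 3.81.

0.071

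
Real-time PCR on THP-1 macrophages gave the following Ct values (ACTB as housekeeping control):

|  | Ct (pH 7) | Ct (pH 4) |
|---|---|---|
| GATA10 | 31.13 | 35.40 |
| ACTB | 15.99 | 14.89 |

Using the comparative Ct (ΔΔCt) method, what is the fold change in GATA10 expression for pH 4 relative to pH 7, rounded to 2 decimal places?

ΔCt(pH 7) = 31.130 − 15.990 = 15.140
ΔCt(pH 4) = 35.400 − 14.890 = 20.510
ΔΔCt = 20.510 − 15.140 = 5.370
Fold change = 2^(−5.370) = 0.024

0.02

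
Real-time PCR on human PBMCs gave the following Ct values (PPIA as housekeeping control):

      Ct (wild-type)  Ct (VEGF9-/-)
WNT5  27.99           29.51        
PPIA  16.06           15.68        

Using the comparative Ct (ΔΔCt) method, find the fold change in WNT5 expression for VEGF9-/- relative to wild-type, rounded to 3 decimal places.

ΔCt(wild-type) = 27.990 − 16.060 = 11.930
ΔCt(VEGF9-/-) = 29.510 − 15.680 = 13.830
ΔΔCt = 13.830 − 11.930 = 1.900
Fold change = 2^(−1.900) = 0.2679

0.268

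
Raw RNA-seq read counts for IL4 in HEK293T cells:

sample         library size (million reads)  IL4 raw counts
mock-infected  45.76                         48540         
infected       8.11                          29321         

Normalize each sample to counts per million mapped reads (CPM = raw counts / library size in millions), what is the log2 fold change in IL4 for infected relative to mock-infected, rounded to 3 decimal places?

CPM(mock-infected) = 48540 / 45.76 = 1060.7517
CPM(infected) = 29321 / 8.11 = 3615.4131
Fold change = 3615.4131 / 1060.7517 = 3.40835
log2(3.40835) = 1.7691

1.769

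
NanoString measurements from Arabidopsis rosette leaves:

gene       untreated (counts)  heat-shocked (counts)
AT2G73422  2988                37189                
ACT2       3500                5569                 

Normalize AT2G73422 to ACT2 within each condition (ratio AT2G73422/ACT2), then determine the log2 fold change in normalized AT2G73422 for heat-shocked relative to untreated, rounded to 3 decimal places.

2.968

AT2G73422/ACT2 (untreated) = 2988 / 3500 = 0.85371
AT2G73422/ACT2 (heat-shocked) = 37189 / 5569 = 6.6779
Fold change = 6.6779 / 0.85371 = 7.8221
log2(7.8221) = 2.9676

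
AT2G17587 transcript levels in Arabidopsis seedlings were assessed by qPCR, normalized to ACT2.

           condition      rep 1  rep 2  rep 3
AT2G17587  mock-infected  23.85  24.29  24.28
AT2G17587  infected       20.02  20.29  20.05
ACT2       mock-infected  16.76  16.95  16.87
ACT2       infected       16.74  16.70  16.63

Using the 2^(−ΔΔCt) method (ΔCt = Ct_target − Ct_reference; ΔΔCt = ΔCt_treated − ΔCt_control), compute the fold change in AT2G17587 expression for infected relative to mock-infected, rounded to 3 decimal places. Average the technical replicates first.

Mean Ct: AT2G17587 mock-infected 24.140; AT2G17587 infected 20.120; ACT2 mock-infected 16.860; ACT2 infected 16.690
ΔCt(mock-infected) = 24.140 − 16.860 = 7.280
ΔCt(infected) = 20.120 − 16.690 = 3.430
ΔΔCt = 3.430 − 7.280 = -3.850
Fold change = 2^(−(-3.850)) = 2^3.850 = 14.4200

14.420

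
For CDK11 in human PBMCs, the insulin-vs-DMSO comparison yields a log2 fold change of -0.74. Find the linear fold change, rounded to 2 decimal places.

0.60

Fold change = 2^(-0.74) = 0.599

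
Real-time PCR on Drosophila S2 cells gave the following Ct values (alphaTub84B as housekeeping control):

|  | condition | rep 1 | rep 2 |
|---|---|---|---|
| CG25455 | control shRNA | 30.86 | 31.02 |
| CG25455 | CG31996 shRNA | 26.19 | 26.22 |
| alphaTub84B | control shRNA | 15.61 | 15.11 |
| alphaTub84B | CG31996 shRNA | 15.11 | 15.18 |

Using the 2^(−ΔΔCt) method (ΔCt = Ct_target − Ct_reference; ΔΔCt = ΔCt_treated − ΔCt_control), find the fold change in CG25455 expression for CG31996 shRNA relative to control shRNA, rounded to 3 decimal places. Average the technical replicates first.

22.943

Mean Ct: CG25455 control shRNA 30.940; CG25455 CG31996 shRNA 26.205; alphaTub84B control shRNA 15.360; alphaTub84B CG31996 shRNA 15.145
ΔCt(control shRNA) = 30.940 − 15.360 = 15.580
ΔCt(CG31996 shRNA) = 26.205 − 15.145 = 11.060
ΔΔCt = 11.060 − 15.580 = -4.520
Fold change = 2^(−(-4.520)) = 2^4.520 = 22.9433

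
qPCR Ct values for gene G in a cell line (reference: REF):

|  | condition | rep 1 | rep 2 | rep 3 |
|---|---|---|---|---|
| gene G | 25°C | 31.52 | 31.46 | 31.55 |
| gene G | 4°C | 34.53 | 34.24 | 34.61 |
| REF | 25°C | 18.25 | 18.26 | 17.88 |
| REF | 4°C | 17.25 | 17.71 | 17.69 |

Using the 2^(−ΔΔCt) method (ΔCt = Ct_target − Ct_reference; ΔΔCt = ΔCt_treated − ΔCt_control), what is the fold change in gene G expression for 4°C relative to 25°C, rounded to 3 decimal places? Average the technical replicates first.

0.087

Mean Ct: gene G 25°C 31.510; gene G 4°C 34.460; REF 25°C 18.130; REF 4°C 17.550
ΔCt(25°C) = 31.510 − 18.130 = 13.380
ΔCt(4°C) = 34.460 − 17.550 = 16.910
ΔΔCt = 16.910 − 13.380 = 3.530
Fold change = 2^(−3.530) = 0.0866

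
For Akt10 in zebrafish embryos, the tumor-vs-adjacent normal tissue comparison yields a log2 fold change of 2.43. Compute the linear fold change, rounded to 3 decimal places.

Fold change = 2^(2.43) = 5.3889

5.389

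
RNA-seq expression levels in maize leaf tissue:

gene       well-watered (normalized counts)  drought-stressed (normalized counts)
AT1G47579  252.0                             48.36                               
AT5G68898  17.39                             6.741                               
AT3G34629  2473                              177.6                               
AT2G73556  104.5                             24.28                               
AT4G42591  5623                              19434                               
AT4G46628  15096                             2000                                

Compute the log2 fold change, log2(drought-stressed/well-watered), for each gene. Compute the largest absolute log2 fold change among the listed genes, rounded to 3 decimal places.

3.800

log2(48.36/252.0) = -2.382  (AT1G47579)
log2(6.741/17.39) = -1.367  (AT5G68898)
log2(177.6/2473) = -3.800  (AT3G34629)
log2(24.28/104.5) = -2.106  (AT2G73556)
log2(19434/5623) = 1.789  (AT4G42591)
log2(2000/15096) = -2.916  (AT4G46628)
The largest magnitude belongs to AT3G34629.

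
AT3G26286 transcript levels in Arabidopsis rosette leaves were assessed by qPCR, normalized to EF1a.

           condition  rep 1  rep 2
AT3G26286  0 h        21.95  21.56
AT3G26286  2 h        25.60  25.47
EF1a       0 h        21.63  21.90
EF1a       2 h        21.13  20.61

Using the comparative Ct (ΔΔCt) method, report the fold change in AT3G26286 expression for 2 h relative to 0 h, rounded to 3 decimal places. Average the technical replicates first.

Mean Ct: AT3G26286 0 h 21.755; AT3G26286 2 h 25.535; EF1a 0 h 21.765; EF1a 2 h 20.870
ΔCt(0 h) = 21.755 − 21.765 = -0.010
ΔCt(2 h) = 25.535 − 20.870 = 4.665
ΔΔCt = 4.665 − (-0.010) = 4.675
Fold change = 2^(−4.675) = 0.0391

0.039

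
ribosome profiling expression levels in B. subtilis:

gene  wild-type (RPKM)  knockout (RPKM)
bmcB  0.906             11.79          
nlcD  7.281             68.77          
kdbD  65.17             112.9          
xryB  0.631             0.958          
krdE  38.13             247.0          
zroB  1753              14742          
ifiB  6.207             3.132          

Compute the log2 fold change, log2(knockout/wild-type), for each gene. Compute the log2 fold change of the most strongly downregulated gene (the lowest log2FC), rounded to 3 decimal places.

-0.987

log2(11.79/0.906) = 3.702  (bmcB)
log2(68.77/7.281) = 3.240  (nlcD)
log2(112.9/65.17) = 0.793  (kdbD)
log2(0.958/0.631) = 0.602  (xryB)
log2(247.0/38.13) = 2.696  (krdE)
log2(14742/1753) = 3.072  (zroB)
log2(3.132/6.207) = -0.987  (ifiB)
ifiB is most strongly downregulated.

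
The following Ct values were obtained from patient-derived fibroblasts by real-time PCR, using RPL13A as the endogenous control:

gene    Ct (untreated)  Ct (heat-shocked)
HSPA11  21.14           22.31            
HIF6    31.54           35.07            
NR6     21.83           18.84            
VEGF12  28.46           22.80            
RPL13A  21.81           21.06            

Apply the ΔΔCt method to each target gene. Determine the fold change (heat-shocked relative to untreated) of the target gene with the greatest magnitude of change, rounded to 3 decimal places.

30.065

HSPA11: ΔΔCt = (22.31−21.06) − (21.14−21.81) = 1.25 − (-0.67) = 1.92; fold change = 2^-1.92 = 0.264
HIF6: ΔΔCt = (35.07−21.06) − (31.54−21.81) = 14.01 − 9.73 = 4.28; fold change = 2^-4.28 = 0.051
NR6: ΔΔCt = (18.84−21.06) − (21.83−21.81) = -2.22 − 0.02 = -2.24; fold change = 2^2.24 = 4.724
VEGF12: ΔΔCt = (22.80−21.06) − (28.46−21.81) = 1.74 − 6.65 = -4.91; fold change = 2^4.91 = 30.065
VEGF12 has the largest |ΔΔCt| = 4.91.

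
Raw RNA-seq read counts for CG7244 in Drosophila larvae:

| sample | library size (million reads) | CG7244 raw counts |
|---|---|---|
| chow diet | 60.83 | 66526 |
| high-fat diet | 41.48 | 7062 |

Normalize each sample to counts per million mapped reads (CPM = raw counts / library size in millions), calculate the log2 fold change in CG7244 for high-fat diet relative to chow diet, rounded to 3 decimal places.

-2.683

CPM(chow diet) = 66526 / 60.83 = 1093.6380
CPM(high-fat diet) = 7062 / 41.48 = 170.2507
Fold change = 170.2507 / 1093.6380 = 0.15567
log2(0.15567) = -2.6834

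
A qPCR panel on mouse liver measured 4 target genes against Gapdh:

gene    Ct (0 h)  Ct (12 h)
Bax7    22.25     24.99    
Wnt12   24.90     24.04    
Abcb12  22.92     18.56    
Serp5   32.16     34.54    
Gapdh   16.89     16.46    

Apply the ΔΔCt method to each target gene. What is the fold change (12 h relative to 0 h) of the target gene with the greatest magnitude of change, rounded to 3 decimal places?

Bax7: ΔΔCt = (24.99−16.46) − (22.25−16.89) = 8.53 − 5.36 = 3.17; fold change = 2^-3.17 = 0.111
Wnt12: ΔΔCt = (24.04−16.46) − (24.90−16.89) = 7.58 − 8.01 = -0.43; fold change = 2^0.43 = 1.347
Abcb12: ΔΔCt = (18.56−16.46) − (22.92−16.89) = 2.10 − 6.03 = -3.93; fold change = 2^3.93 = 15.242
Serp5: ΔΔCt = (34.54−16.46) − (32.16−16.89) = 18.08 − 15.27 = 2.81; fold change = 2^-2.81 = 0.143
Abcb12 has the largest |ΔΔCt| = 3.93.

15.242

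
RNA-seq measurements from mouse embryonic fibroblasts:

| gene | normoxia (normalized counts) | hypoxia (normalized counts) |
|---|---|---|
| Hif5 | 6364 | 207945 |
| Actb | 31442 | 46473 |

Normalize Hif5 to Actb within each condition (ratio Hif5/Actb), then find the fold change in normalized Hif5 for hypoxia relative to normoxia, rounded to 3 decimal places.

Hif5/Actb (normoxia) = 6364 / 31442 = 0.2024
Hif5/Actb (hypoxia) = 207945 / 46473 = 4.4745
Fold change = 4.4745 / 0.2024 = 22.1069

22.107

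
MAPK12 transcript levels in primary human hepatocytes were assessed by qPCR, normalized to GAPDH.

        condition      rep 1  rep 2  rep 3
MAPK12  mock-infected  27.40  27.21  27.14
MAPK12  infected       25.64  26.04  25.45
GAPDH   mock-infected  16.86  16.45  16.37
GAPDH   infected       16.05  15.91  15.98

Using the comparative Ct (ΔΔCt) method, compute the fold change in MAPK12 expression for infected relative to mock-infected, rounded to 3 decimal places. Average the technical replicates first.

1.945

Mean Ct: MAPK12 mock-infected 27.250; MAPK12 infected 25.710; GAPDH mock-infected 16.560; GAPDH infected 15.980
ΔCt(mock-infected) = 27.250 − 16.560 = 10.690
ΔCt(infected) = 25.710 − 15.980 = 9.730
ΔΔCt = 9.730 − 10.690 = -0.960
Fold change = 2^(−(-0.960)) = 2^0.960 = 1.9453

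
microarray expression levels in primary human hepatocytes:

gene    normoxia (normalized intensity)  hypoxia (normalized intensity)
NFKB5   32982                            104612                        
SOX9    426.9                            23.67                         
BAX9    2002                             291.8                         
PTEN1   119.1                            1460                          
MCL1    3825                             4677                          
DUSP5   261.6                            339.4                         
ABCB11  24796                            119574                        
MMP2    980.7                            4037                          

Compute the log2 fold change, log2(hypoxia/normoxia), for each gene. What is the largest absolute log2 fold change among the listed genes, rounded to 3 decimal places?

log2(104612/32982) = 1.665  (NFKB5)
log2(23.67/426.9) = -4.173  (SOX9)
log2(291.8/2002) = -2.778  (BAX9)
log2(1460/119.1) = 3.616  (PTEN1)
log2(4677/3825) = 0.290  (MCL1)
log2(339.4/261.6) = 0.376  (DUSP5)
log2(119574/24796) = 2.270  (ABCB11)
log2(4037/980.7) = 2.041  (MMP2)
The largest magnitude belongs to SOX9.

4.173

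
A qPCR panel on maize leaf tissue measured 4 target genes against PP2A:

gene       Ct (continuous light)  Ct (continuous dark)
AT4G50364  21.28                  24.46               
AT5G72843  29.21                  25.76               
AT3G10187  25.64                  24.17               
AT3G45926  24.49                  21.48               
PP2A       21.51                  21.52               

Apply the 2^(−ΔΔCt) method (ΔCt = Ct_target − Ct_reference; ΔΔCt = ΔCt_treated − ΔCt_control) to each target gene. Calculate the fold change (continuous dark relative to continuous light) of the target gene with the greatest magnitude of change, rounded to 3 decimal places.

AT4G50364: ΔΔCt = (24.46−21.52) − (21.28−21.51) = 2.94 − (-0.23) = 3.17; fold change = 2^-3.17 = 0.111
AT5G72843: ΔΔCt = (25.76−21.52) − (29.21−21.51) = 4.24 − 7.70 = -3.46; fold change = 2^3.46 = 11.004
AT3G10187: ΔΔCt = (24.17−21.52) − (25.64−21.51) = 2.65 − 4.13 = -1.48; fold change = 2^1.48 = 2.789
AT3G45926: ΔΔCt = (21.48−21.52) − (24.49−21.51) = -0.04 − 2.98 = -3.02; fold change = 2^3.02 = 8.112
AT5G72843 has the largest |ΔΔCt| = 3.46.

11.004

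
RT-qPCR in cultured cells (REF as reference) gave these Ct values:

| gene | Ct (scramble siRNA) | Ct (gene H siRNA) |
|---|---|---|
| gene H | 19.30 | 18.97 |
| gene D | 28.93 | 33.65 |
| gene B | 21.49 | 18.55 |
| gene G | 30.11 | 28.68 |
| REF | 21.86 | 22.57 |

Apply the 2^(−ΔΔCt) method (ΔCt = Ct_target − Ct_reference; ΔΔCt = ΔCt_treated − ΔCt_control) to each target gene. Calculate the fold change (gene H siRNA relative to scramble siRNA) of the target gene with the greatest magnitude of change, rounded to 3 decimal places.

0.062

gene H: ΔΔCt = (18.97−22.57) − (19.30−21.86) = -3.60 − (-2.56) = -1.04; fold change = 2^1.04 = 2.056
gene D: ΔΔCt = (33.65−22.57) − (28.93−21.86) = 11.08 − 7.07 = 4.01; fold change = 2^-4.01 = 0.062
gene B: ΔΔCt = (18.55−22.57) − (21.49−21.86) = -4.02 − (-0.37) = -3.65; fold change = 2^3.65 = 12.553
gene G: ΔΔCt = (28.68−22.57) − (30.11−21.86) = 6.11 − 8.25 = -2.14; fold change = 2^2.14 = 4.408
gene D has the largest |ΔΔCt| = 4.01.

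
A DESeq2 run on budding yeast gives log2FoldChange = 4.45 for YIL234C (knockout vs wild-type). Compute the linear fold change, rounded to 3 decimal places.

Fold change = 2^(4.45) = 21.8566

21.857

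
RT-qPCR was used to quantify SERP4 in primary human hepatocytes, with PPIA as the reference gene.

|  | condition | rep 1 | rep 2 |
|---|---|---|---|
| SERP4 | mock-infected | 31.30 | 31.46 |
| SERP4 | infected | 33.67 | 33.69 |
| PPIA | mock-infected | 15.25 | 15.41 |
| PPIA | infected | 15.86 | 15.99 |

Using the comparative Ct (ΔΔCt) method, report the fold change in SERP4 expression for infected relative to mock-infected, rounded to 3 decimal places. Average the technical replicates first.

Mean Ct: SERP4 mock-infected 31.380; SERP4 infected 33.680; PPIA mock-infected 15.330; PPIA infected 15.925
ΔCt(mock-infected) = 31.380 − 15.330 = 16.050
ΔCt(infected) = 33.680 − 15.925 = 17.755
ΔΔCt = 17.755 − 16.050 = 1.705
Fold change = 2^(−1.705) = 0.3067

0.307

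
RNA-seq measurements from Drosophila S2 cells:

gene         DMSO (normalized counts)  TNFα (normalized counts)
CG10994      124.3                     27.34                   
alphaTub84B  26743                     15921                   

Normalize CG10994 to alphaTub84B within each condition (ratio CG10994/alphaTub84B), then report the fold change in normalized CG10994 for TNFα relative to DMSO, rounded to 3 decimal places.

CG10994/alphaTub84B (DMSO) = 124.3 / 26743 = 0.0046479
CG10994/alphaTub84B (TNFα) = 27.34 / 15921 = 0.0017172
Fold change = 0.0017172 / 0.0046479 = 0.3695

0.369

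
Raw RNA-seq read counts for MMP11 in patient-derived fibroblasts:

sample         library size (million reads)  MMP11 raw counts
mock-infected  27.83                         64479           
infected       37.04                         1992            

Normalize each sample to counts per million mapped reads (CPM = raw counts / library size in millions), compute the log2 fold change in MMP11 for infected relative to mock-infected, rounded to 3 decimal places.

-5.429

CPM(mock-infected) = 64479 / 27.83 = 2316.8883
CPM(infected) = 1992 / 37.04 = 53.7797
Fold change = 53.7797 / 2316.8883 = 0.02321
log2(0.02321) = -5.4290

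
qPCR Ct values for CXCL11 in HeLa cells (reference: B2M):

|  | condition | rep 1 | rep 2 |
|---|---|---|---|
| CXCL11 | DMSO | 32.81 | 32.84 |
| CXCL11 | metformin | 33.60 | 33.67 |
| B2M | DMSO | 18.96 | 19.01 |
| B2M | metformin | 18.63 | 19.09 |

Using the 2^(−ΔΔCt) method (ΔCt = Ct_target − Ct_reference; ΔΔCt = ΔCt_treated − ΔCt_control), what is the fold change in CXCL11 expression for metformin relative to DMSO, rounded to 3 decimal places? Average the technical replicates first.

0.523

Mean Ct: CXCL11 DMSO 32.825; CXCL11 metformin 33.635; B2M DMSO 18.985; B2M metformin 18.860
ΔCt(DMSO) = 32.825 − 18.985 = 13.840
ΔCt(metformin) = 33.635 − 18.860 = 14.775
ΔΔCt = 14.775 − 13.840 = 0.935
Fold change = 2^(−0.935) = 0.5230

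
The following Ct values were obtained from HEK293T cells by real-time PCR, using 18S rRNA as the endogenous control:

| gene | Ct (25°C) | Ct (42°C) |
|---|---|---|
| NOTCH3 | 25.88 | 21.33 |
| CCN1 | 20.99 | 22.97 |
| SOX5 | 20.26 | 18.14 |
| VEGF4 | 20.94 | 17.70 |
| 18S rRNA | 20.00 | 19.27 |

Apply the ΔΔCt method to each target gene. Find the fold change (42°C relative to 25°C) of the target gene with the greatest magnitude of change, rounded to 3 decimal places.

14.123

NOTCH3: ΔΔCt = (21.33−19.27) − (25.88−20.00) = 2.06 − 5.88 = -3.82; fold change = 2^3.82 = 14.123
CCN1: ΔΔCt = (22.97−19.27) − (20.99−20.00) = 3.70 − 0.99 = 2.71; fold change = 2^-2.71 = 0.153
SOX5: ΔΔCt = (18.14−19.27) − (20.26−20.00) = -1.13 − 0.26 = -1.39; fold change = 2^1.39 = 2.621
VEGF4: ΔΔCt = (17.70−19.27) − (20.94−20.00) = -1.57 − 0.94 = -2.51; fold change = 2^2.51 = 5.696
NOTCH3 has the largest |ΔΔCt| = 3.82.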